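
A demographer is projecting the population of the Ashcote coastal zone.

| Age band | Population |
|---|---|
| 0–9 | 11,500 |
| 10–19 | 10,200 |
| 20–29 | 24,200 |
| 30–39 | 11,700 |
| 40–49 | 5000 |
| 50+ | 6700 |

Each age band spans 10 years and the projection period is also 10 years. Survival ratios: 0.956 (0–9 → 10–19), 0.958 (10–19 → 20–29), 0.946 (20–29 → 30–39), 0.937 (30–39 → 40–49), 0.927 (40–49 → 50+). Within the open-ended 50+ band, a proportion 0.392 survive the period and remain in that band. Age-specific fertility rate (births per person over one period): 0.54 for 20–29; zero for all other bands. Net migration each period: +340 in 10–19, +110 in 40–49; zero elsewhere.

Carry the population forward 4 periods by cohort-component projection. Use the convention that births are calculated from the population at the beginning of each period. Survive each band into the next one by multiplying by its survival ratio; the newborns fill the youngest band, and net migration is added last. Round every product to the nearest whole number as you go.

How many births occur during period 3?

5863

— Period 1 —
Births: 24200 * 0.54 = 13068
10–19: 11500 * 0.956 = 10994
20–29: 10200 * 0.958 = 9772
30–39: 24200 * 0.946 = 22893
40–49: 11700 * 0.937 = 10963
50+: 5000 * 0.927 + 6700 * 0.392 = 4635 + 2626 = 7261
Net migration: 10–19 + 340 → 11334; 40–49 + 110 → 11073
→ [13068, 11334, 9772, 22893, 11073, 7261]
— Period 2 —
Births: 9772 * 0.54 = 5277
10–19: 13068 * 0.956 = 12493
20–29: 11334 * 0.958 = 10858
30–39: 9772 * 0.946 = 9244
40–49: 22893 * 0.937 = 21451
50+: 11073 * 0.927 + 7261 * 0.392 = 10265 + 2846 = 13111
Net migration: 10–19 + 340 → 12833; 40–49 + 110 → 21561
→ [5277, 12833, 10858, 9244, 21561, 13111]
— Period 3 —
Births: 10858 * 0.54 = 5863
10–19: 5277 * 0.956 = 5045
20–29: 12833 * 0.958 = 12294
30–39: 10858 * 0.946 = 10272
40–49: 9244 * 0.937 = 8662
50+: 21561 * 0.927 + 13111 * 0.392 = 19987 + 5140 = 25127
Net migration: 10–19 + 340 → 5385; 40–49 + 110 → 8772
→ [5863, 5385, 12294, 10272, 8772, 25127]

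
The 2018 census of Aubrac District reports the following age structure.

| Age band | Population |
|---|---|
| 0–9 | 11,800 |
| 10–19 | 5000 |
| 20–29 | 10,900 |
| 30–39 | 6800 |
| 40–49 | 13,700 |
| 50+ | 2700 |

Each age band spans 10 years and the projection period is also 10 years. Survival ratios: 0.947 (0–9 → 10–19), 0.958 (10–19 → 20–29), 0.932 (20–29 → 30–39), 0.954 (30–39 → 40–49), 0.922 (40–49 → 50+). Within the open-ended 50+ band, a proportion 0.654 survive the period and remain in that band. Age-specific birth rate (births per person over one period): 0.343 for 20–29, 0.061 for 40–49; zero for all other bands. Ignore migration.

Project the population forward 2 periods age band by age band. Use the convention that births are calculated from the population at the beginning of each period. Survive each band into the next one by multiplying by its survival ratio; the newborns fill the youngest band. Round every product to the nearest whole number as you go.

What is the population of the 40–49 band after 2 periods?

9692

— Period 1 —
Births: 10900 × 0.343 = 3739  |  13700 × 0.061 = 836 — total 4575
10–19: 11800 × 0.947 = 11175
20–29: 5000 × 0.958 = 4790
30–39: 10900 × 0.932 = 10159
40–49: 6800 × 0.954 = 6487
50+: 13700 × 0.922 + 2700 × 0.654 = 12631 + 1766 = 14397
→ [4575, 11175, 4790, 10159, 6487, 14397]
— Period 2 —
Births: 4790 × 0.343 = 1643  |  6487 × 0.061 = 396 — total 2039
10–19: 4575 × 0.947 = 4333
20–29: 11175 × 0.958 = 10706
30–39: 4790 × 0.932 = 4464
40–49: 10159 × 0.954 = 9692
50+: 6487 × 0.922 + 14397 × 0.654 = 5981 + 9416 = 15397
→ [2039, 4333, 10706, 4464, 9692, 15397]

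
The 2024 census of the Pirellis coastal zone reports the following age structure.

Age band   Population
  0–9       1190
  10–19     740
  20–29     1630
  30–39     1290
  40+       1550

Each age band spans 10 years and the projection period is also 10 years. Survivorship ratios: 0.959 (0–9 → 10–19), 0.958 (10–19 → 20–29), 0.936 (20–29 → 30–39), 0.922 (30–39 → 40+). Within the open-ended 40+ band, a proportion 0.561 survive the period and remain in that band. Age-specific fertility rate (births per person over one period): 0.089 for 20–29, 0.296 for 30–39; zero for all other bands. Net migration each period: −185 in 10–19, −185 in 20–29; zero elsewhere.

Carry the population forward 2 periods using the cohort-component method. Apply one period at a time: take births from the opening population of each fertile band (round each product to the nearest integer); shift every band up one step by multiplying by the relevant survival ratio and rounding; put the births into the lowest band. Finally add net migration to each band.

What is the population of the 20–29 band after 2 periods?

731

Period 1:
Births: 1630 * 0.089 = 145, 1290 * 0.296 = 382 → 527
10–19: 1190 * 0.959 = 1141
20–29: 740 * 0.958 = 709
30–39: 1630 * 0.936 = 1526
40+: 1290 * 0.922 + 1550 * 0.561 = 1189 + 870 = 2059
Net migration: 10–19 − 185 → 956; 20–29 − 185 → 524
Giving 527 / 956 / 524 / 1526 / 2059.
Period 2:
Births: 524 * 0.089 = 47, 1526 * 0.296 = 452 → 499
10–19: 527 * 0.959 = 505
20–29: 956 * 0.958 = 916
30–39: 524 * 0.936 = 490
40+: 1526 * 0.922 + 2059 * 0.561 = 1407 + 1155 = 2562
Net migration: 10–19 − 185 → 320; 20–29 − 185 → 731
Giving 499 / 320 / 731 / 490 / 2562.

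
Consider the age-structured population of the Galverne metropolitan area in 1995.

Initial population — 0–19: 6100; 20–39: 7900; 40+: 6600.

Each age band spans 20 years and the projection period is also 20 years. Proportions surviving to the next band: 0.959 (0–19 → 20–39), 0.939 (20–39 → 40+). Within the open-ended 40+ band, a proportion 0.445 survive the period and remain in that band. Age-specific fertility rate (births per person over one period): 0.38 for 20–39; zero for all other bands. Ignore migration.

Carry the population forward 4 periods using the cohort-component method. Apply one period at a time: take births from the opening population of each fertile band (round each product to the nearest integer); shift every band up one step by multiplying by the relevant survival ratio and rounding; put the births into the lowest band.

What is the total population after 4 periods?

After projecting period 1:
Births: 7900 × 0.38 = 3002
20–39: 6100 × 0.959 = 5850
40+: 7900 × 0.939 + 6600 × 0.445 = 7418 + 2937 = 10355
End of period: [3002, 5850, 10355]
After projecting period 2:
Births: 5850 × 0.38 = 2223
20–39: 3002 × 0.959 = 2879
40+: 5850 × 0.939 + 10355 × 0.445 = 5493 + 4608 = 10101
End of period: [2223, 2879, 10101]
After projecting period 3:
Births: 2879 × 0.38 = 1094
20–39: 2223 × 0.959 = 2132
40+: 2879 × 0.939 + 10101 × 0.445 = 2703 + 4495 = 7198
End of period: [1094, 2132, 7198]
After projecting period 4:
Births: 2132 × 0.38 = 810
20–39: 1094 × 0.959 = 1049
40+: 2132 × 0.939 + 7198 × 0.445 = 2002 + 3203 = 5205
End of period: [810, 1049, 5205]
Total after period 4: 810 + 1049 + 5205 = 7064

7064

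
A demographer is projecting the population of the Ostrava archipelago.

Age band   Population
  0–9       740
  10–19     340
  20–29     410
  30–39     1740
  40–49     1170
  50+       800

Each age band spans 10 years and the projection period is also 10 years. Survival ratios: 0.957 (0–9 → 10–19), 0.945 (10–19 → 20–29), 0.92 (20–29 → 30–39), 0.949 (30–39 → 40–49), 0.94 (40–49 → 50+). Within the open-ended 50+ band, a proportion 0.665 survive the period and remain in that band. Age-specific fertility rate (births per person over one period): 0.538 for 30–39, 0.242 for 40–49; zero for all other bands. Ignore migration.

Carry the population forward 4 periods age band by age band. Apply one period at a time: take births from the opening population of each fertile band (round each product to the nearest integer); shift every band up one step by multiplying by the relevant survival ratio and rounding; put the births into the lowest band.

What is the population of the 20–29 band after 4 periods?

545

Period 1:
Births: 1740 * 0.538 = 936, 1170 * 0.242 = 283 ⇒ total 1219
10–19: 740 * 0.957 = 708
20–29: 340 * 0.945 = 321
30–39: 410 * 0.92 = 377
40–49: 1740 * 0.949 = 1651
50+: 1170 * 0.94 + 800 * 0.665 = 1100 + 532 = 1632
End of period: [1219, 708, 321, 377, 1651, 1632]
Period 2:
Births: 377 * 0.538 = 203, 1651 * 0.242 = 400 ⇒ total 603
10–19: 1219 * 0.957 = 1167
20–29: 708 * 0.945 = 669
30–39: 321 * 0.92 = 295
40–49: 377 * 0.949 = 358
50+: 1651 * 0.94 + 1632 * 0.665 = 1552 + 1085 = 2637
End of period: [603, 1167, 669, 295, 358, 2637]
Period 3:
Births: 295 * 0.538 = 159, 358 * 0.242 = 87 ⇒ total 246
10–19: 603 * 0.957 = 577
20–29: 1167 * 0.945 = 1103
30–39: 669 * 0.92 = 615
40–49: 295 * 0.949 = 280
50+: 358 * 0.94 + 2637 * 0.665 = 337 + 1754 = 2091
End of period: [246, 577, 1103, 615, 280, 2091]
Period 4:
Births: 615 * 0.538 = 331, 280 * 0.242 = 68 ⇒ total 399
10–19: 246 * 0.957 = 235
20–29: 577 * 0.945 = 545
30–39: 1103 * 0.92 = 1015
40–49: 615 * 0.949 = 584
50+: 280 * 0.94 + 2091 * 0.665 = 263 + 1391 = 1654
End of period: [399, 235, 545, 1015, 584, 1654]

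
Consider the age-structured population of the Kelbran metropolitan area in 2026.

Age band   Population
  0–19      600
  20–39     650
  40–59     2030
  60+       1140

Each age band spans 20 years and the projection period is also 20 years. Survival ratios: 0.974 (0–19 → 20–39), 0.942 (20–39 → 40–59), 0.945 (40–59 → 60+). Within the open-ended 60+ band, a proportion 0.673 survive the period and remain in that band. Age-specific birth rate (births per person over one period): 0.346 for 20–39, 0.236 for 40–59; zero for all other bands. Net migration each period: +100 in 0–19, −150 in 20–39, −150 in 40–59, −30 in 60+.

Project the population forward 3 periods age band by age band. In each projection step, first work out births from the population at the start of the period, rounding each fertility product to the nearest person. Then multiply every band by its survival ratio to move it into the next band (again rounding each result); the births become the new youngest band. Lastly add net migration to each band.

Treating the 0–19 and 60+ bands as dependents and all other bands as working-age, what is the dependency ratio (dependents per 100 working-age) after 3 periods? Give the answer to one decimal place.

After projecting period 1:
Births: 650 * 0.346 = 225 ; 2030 * 0.236 = 479 → total 704
20–39: 600 * 0.974 = 584
40–59: 650 * 0.942 = 612
60+: 2030 * 0.945 + 1140 * 0.673 = 1918 + 767 = 2685
Net migration: 0–19 + 100 → 804; 20–39 − 150 → 434; 40–59 − 150 → 462; 60+ − 30 → 2655
Giving 804 / 434 / 462 / 2655.
After projecting period 2:
Births: 434 * 0.346 = 150 ; 462 * 0.236 = 109 → total 259
20–39: 804 * 0.974 = 783
40–59: 434 * 0.942 = 409
60+: 462 * 0.945 + 2655 * 0.673 = 437 + 1787 = 2224
Net migration: 0–19 + 100 → 359; 20–39 − 150 → 633; 40–59 − 150 → 259; 60+ − 30 → 2194
Giving 359 / 633 / 259 / 2194.
After projecting period 3:
Births: 633 * 0.346 = 219 ; 259 * 0.236 = 61 → total 280
20–39: 359 * 0.974 = 350
40–59: 633 * 0.942 = 596
60+: 259 * 0.945 + 2194 * 0.673 = 245 + 1477 = 1722
Net migration: 0–19 + 100 → 380; 20–39 − 150 → 200; 40–59 − 150 → 446; 60+ − 30 → 1692
Giving 380 / 200 / 446 / 1692.
Dependents (band 0–19 + band 60+) = 380 + 1692 = 2072; working-age = 646; ratio = 2072/646 × 100 = 320.7

320.7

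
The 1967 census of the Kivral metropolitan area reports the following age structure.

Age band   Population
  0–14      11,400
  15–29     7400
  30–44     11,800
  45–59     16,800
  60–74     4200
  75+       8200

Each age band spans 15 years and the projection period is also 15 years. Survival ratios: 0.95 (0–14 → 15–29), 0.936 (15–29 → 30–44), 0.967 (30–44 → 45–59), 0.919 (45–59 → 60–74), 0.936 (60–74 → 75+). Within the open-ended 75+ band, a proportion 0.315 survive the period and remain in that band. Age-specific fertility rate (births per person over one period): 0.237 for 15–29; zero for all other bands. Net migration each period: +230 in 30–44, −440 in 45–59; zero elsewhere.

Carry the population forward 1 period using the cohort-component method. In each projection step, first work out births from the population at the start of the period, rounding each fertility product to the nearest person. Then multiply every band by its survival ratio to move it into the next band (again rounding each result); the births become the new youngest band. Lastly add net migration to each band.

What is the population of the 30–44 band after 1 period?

[period 1]
Births: 7400 × 0.237 = 1754
15–29: 11400 × 0.95 = 10830
30–44: 7400 × 0.936 = 6926
45–59: 11800 × 0.967 = 11411
60–74: 16800 × 0.919 = 15439
75+: 4200 × 0.936 + 8200 × 0.315 = 3931 + 2583 = 6514
Net migration: 30–44 + 230 → 7156; 45–59 − 440 → 10971
Population now: 0–14=1754, 15–29=10830, 30–44=7156, 45–59=10971, 60–74=15439, 75+=6514

7156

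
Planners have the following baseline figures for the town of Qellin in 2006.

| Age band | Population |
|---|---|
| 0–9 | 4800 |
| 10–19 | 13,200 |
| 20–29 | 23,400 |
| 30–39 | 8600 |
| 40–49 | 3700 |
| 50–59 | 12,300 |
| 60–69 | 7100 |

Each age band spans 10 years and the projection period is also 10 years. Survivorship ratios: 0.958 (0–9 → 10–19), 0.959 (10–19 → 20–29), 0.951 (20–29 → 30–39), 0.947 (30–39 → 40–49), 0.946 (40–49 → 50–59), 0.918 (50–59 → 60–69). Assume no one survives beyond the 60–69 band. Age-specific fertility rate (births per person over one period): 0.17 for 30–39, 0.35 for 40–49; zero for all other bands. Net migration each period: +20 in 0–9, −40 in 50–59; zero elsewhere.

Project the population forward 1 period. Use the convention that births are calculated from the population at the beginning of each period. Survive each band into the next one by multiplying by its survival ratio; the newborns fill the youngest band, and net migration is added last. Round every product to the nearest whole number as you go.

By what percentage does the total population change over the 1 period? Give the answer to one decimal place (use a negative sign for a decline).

(Bands numbered youngest = 1 to oldest = 7.)
After projecting period 1:
Births: 8600 × 0.17 = 1462  |  3700 × 0.35 = 1295 — total 2757
Band 2: 4800 × 0.958 = 4598
Band 3: 13200 × 0.959 = 12659
Band 4: 23400 × 0.951 = 22253
Band 5: 8600 × 0.947 = 8144
Band 6: 3700 × 0.946 = 3500
Band 7: 12300 × 0.918 = 11291
Net migration: Band 1 + 20 → 2777; Band 6 − 40 → 3460
→ [2777, 4598, 12659, 22253, 8144, 3460, 11291]
Total: 73100 → 65182; change = -7918; percentage change = -10.8%

-10.8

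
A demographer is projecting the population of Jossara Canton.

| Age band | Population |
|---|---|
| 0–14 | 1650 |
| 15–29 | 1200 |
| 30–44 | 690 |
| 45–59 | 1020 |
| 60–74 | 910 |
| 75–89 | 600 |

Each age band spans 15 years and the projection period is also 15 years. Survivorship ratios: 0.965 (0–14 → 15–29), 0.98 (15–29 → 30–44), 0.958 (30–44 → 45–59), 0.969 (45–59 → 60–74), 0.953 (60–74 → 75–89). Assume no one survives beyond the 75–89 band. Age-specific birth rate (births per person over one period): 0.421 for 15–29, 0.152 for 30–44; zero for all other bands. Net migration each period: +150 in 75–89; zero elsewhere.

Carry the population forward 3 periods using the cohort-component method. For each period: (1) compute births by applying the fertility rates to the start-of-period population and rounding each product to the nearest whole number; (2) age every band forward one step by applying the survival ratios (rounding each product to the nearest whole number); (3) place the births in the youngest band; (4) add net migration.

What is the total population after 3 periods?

5228

Period 1.
Births: 1200 × 0.421 = 505, 690 × 0.152 = 105 → 610
15–29: 1650 × 0.965 = 1592
30–44: 1200 × 0.98 = 1176
45–59: 690 × 0.958 = 661
60–74: 1020 × 0.969 = 988
75–89: 910 × 0.953 = 867
Net migration: 75–89 + 150 → 1017
→ [610, 1592, 1176, 661, 988, 1017]
Period 2.
Births: 1592 × 0.421 = 670, 1176 × 0.152 = 179 → 849
15–29: 610 × 0.965 = 589
30–44: 1592 × 0.98 = 1560
45–59: 1176 × 0.958 = 1127
60–74: 661 × 0.969 = 641
75–89: 988 × 0.953 = 942
Net migration: 75–89 + 150 → 1092
→ [849, 589, 1560, 1127, 641, 1092]
Period 3.
Births: 589 × 0.421 = 248, 1560 × 0.152 = 237 → 485
15–29: 849 × 0.965 = 819
30–44: 589 × 0.98 = 577
45–59: 1560 × 0.958 = 1494
60–74: 1127 × 0.969 = 1092
75–89: 641 × 0.953 = 611
Net migration: 75–89 + 150 → 761
→ [485, 819, 577, 1494, 1092, 761]
Total after period 3: 485 + 819 + 577 + 1494 + 1092 + 761 = 5228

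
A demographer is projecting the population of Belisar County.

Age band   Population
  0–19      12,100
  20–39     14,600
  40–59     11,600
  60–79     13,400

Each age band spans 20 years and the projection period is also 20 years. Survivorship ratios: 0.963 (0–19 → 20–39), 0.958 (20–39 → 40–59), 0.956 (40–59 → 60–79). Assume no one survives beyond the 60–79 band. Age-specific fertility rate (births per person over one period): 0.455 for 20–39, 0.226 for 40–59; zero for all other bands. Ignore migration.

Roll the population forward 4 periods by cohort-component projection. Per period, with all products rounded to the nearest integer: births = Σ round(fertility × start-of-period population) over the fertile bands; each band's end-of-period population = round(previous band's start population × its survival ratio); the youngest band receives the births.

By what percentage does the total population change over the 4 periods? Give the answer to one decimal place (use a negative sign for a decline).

-45.9

Call the bands 1 to 4, youngest first.
Period 1:
Births: 14600 * 0.455 = 6643  |  11600 * 0.226 = 2622 ⇒ total 9265
Band 2: 12100 * 0.963 = 11652
Band 3: 14600 * 0.958 = 13987
Band 4: 11600 * 0.956 = 11090
End of period: [9265, 11652, 13987, 11090]
Period 2:
Births: 11652 * 0.455 = 5302  |  13987 * 0.226 = 3161 ⇒ total 8463
Band 2: 9265 * 0.963 = 8922
Band 3: 11652 * 0.958 = 11163
Band 4: 13987 * 0.956 = 13372
End of period: [8463, 8922, 11163, 13372]
Period 3:
Births: 8922 * 0.455 = 4060  |  11163 * 0.226 = 2523 ⇒ total 6583
Band 2: 8463 * 0.963 = 8150
Band 3: 8922 * 0.958 = 8547
Band 4: 11163 * 0.956 = 10672
End of period: [6583, 8150, 8547, 10672]
Period 4:
Births: 8150 * 0.455 = 3708  |  8547 * 0.226 = 1932 ⇒ total 5640
Band 2: 6583 * 0.963 = 6339
Band 3: 8150 * 0.958 = 7808
Band 4: 8547 * 0.956 = 8171
End of period: [5640, 6339, 7808, 8171]
Total: 51700 → 27958; change = -23742; percentage change = -45.9%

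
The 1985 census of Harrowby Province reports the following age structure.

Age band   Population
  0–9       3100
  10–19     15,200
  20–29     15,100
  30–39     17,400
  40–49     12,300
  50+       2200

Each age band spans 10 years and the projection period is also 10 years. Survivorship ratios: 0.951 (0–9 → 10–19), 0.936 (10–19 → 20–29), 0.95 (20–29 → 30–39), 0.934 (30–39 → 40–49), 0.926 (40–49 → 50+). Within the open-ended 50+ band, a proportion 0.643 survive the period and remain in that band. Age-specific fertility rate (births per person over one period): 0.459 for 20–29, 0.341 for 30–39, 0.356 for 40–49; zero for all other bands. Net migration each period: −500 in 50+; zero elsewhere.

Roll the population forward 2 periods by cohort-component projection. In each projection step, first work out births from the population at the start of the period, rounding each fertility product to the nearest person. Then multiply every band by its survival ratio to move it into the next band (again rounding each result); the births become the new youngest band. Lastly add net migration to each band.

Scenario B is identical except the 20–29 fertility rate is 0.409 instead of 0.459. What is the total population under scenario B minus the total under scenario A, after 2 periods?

-1429

[period 1]
Births: 15100 × 0.459 = 6931 ; 17400 × 0.341 = 5933 ; 12300 × 0.356 = 4379 → 17243
10–19: 3100 × 0.951 = 2948
20–29: 15200 × 0.936 = 14227
30–39: 15100 × 0.95 = 14345
40–49: 17400 × 0.934 = 16252
50+: 12300 × 0.926 + 2200 × 0.643 = 11390 + 1415 = 12805
Net migration: 50+ − 500 → 12305
→ [17243, 2948, 14227, 14345, 16252, 12305]
[period 2]
Births: 14227 × 0.459 = 6530 ; 14345 × 0.341 = 4892 ; 16252 × 0.356 = 5786 → 17208
10–19: 17243 × 0.951 = 16398
20–29: 2948 × 0.936 = 2759
30–39: 14227 × 0.95 = 13516
40–49: 14345 × 0.934 = 13398
50+: 16252 × 0.926 + 12305 × 0.643 = 15049 + 7912 = 22961
Net migration: 50+ − 500 → 22461
→ [17208, 16398, 2759, 13516, 13398, 22461]
Scenario A total after 2 periods: 85740
Scenario B projection —
[period 1]
Births: 15100 × 0.409 = 6176 ; 17400 × 0.341 = 5933 ; 12300 × 0.356 = 4379 → 16488
10–19: 3100 × 0.951 = 2948
20–29: 15200 × 0.936 = 14227
30–39: 15100 × 0.95 = 14345
40–49: 17400 × 0.934 = 16252
50+: 12300 × 0.926 + 2200 × 0.643 = 11390 + 1415 = 12805
Net migration: 50+ − 500 → 12305
→ [16488, 2948, 14227, 14345, 16252, 12305]
[period 2]
Births: 14227 × 0.409 = 5819 ; 14345 × 0.341 = 4892 ; 16252 × 0.356 = 5786 → 16497
10–19: 16488 × 0.951 = 15680
20–29: 2948 × 0.936 = 2759
30–39: 14227 × 0.95 = 13516
40–49: 14345 × 0.934 = 13398
50+: 16252 × 0.926 + 12305 × 0.643 = 15049 + 7912 = 22961
Net migration: 50+ − 500 → 22461
→ [16497, 15680, 2759, 13516, 13398, 22461]
Scenario B total after 2 periods: 84311
Difference B − A = 84311 − 85740 = -1429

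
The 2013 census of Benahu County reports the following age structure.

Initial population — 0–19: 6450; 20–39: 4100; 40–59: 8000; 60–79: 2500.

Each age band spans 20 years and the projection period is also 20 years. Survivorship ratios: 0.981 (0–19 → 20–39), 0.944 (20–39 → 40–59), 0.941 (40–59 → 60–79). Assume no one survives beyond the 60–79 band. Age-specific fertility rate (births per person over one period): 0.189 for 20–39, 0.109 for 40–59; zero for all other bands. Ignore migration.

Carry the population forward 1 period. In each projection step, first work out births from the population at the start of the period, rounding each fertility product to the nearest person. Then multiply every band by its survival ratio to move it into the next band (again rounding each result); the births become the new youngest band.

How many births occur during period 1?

(Bands numbered youngest = 1 to oldest = 4.)
Period 1.
Births: 4100 * 0.189 = 775, 8000 * 0.109 = 872 → 1647
Band 2: 6450 * 0.981 = 6327
Band 3: 4100 * 0.944 = 3870
Band 4: 8000 * 0.941 = 7528
End of period: [1647, 6327, 3870, 7528]

1647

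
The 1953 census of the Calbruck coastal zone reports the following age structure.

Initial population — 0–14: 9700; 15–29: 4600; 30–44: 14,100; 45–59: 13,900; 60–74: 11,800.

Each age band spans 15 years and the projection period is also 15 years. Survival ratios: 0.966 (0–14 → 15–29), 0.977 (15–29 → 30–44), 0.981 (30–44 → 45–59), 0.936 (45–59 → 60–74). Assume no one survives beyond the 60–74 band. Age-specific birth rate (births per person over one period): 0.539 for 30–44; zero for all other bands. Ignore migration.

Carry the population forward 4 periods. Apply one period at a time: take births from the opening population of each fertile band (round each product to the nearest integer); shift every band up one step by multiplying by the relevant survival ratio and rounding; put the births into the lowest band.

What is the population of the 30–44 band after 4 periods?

2286

Period 1.
Births: 14100 × 0.539 = 7600
15–29: 9700 × 0.966 = 9370
30–44: 4600 × 0.977 = 4494
45–59: 14100 × 0.981 = 13832
60–74: 13900 × 0.936 = 13010
End of period: [7600, 9370, 4494, 13832, 13010]
Period 2.
Births: 4494 × 0.539 = 2422
15–29: 7600 × 0.966 = 7342
30–44: 9370 × 0.977 = 9154
45–59: 4494 × 0.981 = 4409
60–74: 13832 × 0.936 = 12947
End of period: [2422, 7342, 9154, 4409, 12947]
Period 3.
Births: 9154 × 0.539 = 4934
15–29: 2422 × 0.966 = 2340
30–44: 7342 × 0.977 = 7173
45–59: 9154 × 0.981 = 8980
60–74: 4409 × 0.936 = 4127
End of period: [4934, 2340, 7173, 8980, 4127]
Period 4.
Births: 7173 × 0.539 = 3866
15–29: 4934 × 0.966 = 4766
30–44: 2340 × 0.977 = 2286
45–59: 7173 × 0.981 = 7037
60–74: 8980 × 0.936 = 8405
End of period: [3866, 4766, 2286, 7037, 8405]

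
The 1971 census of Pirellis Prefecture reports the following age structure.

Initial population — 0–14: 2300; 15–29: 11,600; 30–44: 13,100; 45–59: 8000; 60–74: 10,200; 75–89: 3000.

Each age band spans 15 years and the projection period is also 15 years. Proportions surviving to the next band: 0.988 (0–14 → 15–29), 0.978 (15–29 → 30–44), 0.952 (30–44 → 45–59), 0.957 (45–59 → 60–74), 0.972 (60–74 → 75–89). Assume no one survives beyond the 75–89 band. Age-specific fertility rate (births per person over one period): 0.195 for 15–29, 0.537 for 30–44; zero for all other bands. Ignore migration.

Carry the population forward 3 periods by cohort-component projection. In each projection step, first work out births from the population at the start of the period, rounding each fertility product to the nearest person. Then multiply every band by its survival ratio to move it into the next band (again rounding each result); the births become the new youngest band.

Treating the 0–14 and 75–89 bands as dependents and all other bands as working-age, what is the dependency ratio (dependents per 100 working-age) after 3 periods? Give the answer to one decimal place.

Numbering the groups 1..6 from youngest to oldest:
Period 1:
Births: 11600 × 0.195 = 2262 ; 13100 × 0.537 = 7035 — total 9297
Group 2: 2300 × 0.988 = 2272
Group 3: 11600 × 0.978 = 11345
Group 4: 13100 × 0.952 = 12471
Group 5: 8000 × 0.957 = 7656
Group 6: 10200 × 0.972 = 9914
Giving 9297 / 2272 / 11345 / 12471 / 7656 / 9914.
Period 2:
Births: 2272 × 0.195 = 443 ; 11345 × 0.537 = 6092 — total 6535
Group 2: 9297 × 0.988 = 9185
Group 3: 2272 × 0.978 = 2222
Group 4: 11345 × 0.952 = 10800
Group 5: 12471 × 0.957 = 11935
Group 6: 7656 × 0.972 = 7442
Giving 6535 / 9185 / 2222 / 10800 / 11935 / 7442.
Period 3:
Births: 9185 × 0.195 = 1791 ; 2222 × 0.537 = 1193 — total 2984
Group 2: 6535 × 0.988 = 6457
Group 3: 9185 × 0.978 = 8983
Group 4: 2222 × 0.952 = 2115
Group 5: 10800 × 0.957 = 10336
Group 6: 11935 × 0.972 = 11601
Giving 2984 / 6457 / 8983 / 2115 / 10336 / 11601.
Dependents (band 0–14 + band 75–89) = 2984 + 11601 = 14585; working-age = 27891; ratio = 14585/27891 × 100 = 52.3

52.3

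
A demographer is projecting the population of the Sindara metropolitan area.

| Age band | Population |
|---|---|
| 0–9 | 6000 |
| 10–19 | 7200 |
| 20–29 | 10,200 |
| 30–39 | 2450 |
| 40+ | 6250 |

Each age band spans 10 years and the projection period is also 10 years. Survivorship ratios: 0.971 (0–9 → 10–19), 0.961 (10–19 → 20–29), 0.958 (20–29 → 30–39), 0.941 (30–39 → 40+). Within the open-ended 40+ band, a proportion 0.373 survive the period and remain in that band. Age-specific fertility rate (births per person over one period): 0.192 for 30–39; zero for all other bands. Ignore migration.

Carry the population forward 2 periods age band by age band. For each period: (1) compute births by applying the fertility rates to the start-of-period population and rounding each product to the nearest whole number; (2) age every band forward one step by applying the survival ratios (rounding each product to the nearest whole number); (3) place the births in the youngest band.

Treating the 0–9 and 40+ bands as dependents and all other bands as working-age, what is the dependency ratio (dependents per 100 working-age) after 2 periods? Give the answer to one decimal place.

Let band 1 be 0–9 through band 5 = 40+.
Period 1:
Births: 2450 × 0.192 = 470
Band 2: 6000 × 0.971 = 5826
Band 3: 7200 × 0.961 = 6919
Band 4: 10200 × 0.958 = 9772
Band 5: 2450 × 0.941 + 6250 × 0.373 = 2305 + 2331 = 4636
End of period: [470, 5826, 6919, 9772, 4636]
Period 2:
Births: 9772 × 0.192 = 1876
Band 2: 470 × 0.971 = 456
Band 3: 5826 × 0.961 = 5599
Band 4: 6919 × 0.958 = 6628
Band 5: 9772 × 0.941 + 4636 × 0.373 = 9195 + 1729 = 10924
End of period: [1876, 456, 5599, 6628, 10924]
Dependents (band 0–9 + band 40+) = 1876 + 10924 = 12800; working-age = 12683; ratio = 12800/12683 × 100 = 100.9

100.9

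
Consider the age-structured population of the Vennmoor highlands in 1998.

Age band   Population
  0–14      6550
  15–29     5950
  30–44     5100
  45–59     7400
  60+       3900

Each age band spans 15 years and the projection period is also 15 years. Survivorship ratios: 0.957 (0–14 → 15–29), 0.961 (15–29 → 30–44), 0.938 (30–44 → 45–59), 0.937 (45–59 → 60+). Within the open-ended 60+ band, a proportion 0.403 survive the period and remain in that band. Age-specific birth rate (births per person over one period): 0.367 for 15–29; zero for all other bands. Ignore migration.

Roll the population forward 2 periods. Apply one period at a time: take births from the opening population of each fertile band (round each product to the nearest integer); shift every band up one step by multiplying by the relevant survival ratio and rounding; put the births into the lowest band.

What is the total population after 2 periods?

23688

After projecting period 1:
Births: 5950 × 0.367 = 2184
15–29: 6550 × 0.957 = 6268
30–44: 5950 × 0.961 = 5718
45–59: 5100 × 0.938 = 4784
60+: 7400 × 0.937 + 3900 × 0.403 = 6934 + 1572 = 8506
→ [2184, 6268, 5718, 4784, 8506]
After projecting period 2:
Births: 6268 × 0.367 = 2300
15–29: 2184 × 0.957 = 2090
30–44: 6268 × 0.961 = 6024
45–59: 5718 × 0.938 = 5363
60+: 4784 × 0.937 + 8506 × 0.403 = 4483 + 3428 = 7911
→ [2300, 2090, 6024, 5363, 7911]
Total after period 2: 2300 + 2090 + 6024 + 5363 + 7911 = 23688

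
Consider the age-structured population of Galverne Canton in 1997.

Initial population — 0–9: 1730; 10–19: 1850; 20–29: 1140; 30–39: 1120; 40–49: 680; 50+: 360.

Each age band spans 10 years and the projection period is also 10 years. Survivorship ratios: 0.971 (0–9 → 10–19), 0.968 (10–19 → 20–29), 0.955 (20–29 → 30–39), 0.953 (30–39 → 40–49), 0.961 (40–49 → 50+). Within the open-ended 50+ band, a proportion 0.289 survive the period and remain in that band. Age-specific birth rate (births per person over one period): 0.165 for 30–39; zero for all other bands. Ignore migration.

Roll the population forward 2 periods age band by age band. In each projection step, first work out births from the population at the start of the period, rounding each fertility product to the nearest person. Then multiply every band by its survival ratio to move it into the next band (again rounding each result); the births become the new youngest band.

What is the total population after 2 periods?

(Bands numbered youngest = 1 to oldest = 6.)
— Period 1 —
Births: 1120 × 0.165 = 185
Band 2: 1730 × 0.971 = 1680
Band 3: 1850 × 0.968 = 1791
Band 4: 1140 × 0.955 = 1089
Band 5: 1120 × 0.953 = 1067
Band 6: 680 × 0.961 + 360 × 0.289 = 653 + 104 = 757
Giving 185 / 1680 / 1791 / 1089 / 1067 / 757.
— Period 2 —
Births: 1089 × 0.165 = 180
Band 2: 185 × 0.971 = 180
Band 3: 1680 × 0.968 = 1626
Band 4: 1791 × 0.955 = 1710
Band 5: 1089 × 0.953 = 1038
Band 6: 1067 × 0.961 + 757 × 0.289 = 1025 + 219 = 1244
Giving 180 / 180 / 1626 / 1710 / 1038 / 1244.
Total after period 2: 180 + 180 + 1626 + 1710 + 1038 + 1244 = 5978

5978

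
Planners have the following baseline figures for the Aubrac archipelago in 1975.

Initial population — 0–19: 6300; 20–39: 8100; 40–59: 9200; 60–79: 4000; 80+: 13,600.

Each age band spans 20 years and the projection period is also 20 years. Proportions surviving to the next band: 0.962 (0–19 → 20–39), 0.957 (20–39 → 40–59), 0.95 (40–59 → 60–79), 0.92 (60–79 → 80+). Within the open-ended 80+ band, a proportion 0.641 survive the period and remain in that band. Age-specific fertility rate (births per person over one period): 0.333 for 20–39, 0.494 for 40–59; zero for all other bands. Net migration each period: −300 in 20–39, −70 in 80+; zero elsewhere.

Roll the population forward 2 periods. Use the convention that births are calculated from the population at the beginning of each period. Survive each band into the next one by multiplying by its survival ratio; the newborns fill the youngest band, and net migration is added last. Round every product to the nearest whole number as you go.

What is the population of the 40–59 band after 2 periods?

Period 1:
Births: 8100 * 0.333 = 2697, 9200 * 0.494 = 4545 → 7242
20–39: 6300 * 0.962 = 6061
40–59: 8100 * 0.957 = 7752
60–79: 9200 * 0.95 = 8740
80+: 4000 * 0.92 + 13600 * 0.641 = 3680 + 8718 = 12398
Net migration: 20–39 − 300 → 5761; 80+ − 70 → 12328
Giving 7242 / 5761 / 7752 / 8740 / 12328.
Period 2:
Births: 5761 * 0.333 = 1918, 7752 * 0.494 = 3829 → 5747
20–39: 7242 * 0.962 = 6967
40–59: 5761 * 0.957 = 5513
60–79: 7752 * 0.95 = 7364
80+: 8740 * 0.92 + 12328 * 0.641 = 8041 + 7902 = 15943
Net migration: 20–39 − 300 → 6667; 80+ − 70 → 15873
Giving 5747 / 6667 / 5513 / 7364 / 15873.

5513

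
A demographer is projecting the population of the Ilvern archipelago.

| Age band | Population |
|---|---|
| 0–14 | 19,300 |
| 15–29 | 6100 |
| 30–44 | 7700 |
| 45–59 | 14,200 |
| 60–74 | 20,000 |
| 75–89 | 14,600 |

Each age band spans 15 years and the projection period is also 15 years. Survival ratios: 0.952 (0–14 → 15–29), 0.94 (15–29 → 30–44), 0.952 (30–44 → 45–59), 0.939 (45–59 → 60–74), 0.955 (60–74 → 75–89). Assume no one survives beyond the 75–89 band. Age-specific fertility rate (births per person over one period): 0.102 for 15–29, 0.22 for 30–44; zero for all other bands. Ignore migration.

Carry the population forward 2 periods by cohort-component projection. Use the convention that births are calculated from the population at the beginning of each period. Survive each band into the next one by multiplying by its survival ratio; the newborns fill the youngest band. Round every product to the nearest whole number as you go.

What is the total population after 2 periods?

Numbering the bands 1..6 from youngest to oldest:
Period 1.
Births: 6100 × 0.102 = 622, 7700 × 0.22 = 1694 → 2316
Band 2: 19300 × 0.952 = 18374
Band 3: 6100 × 0.94 = 5734
Band 4: 7700 × 0.952 = 7330
Band 5: 14200 × 0.939 = 13334
Band 6: 20000 × 0.955 = 19100
Population now: 0–14=2316, 15–29=18374, 30–44=5734, 45–59=7330, 60–74=13334, 75–89=19100
Period 2.
Births: 18374 × 0.102 = 1874, 5734 × 0.22 = 1261 → 3135
Band 2: 2316 × 0.952 = 2205
Band 3: 18374 × 0.94 = 17272
Band 4: 5734 × 0.952 = 5459
Band 5: 7330 × 0.939 = 6883
Band 6: 13334 × 0.955 = 12734
Population now: 0–14=3135, 15–29=2205, 30–44=17272, 45–59=5459, 60–74=6883, 75–89=12734
Total after period 2: 3135 + 2205 + 17272 + 5459 + 6883 + 12734 = 47688

47688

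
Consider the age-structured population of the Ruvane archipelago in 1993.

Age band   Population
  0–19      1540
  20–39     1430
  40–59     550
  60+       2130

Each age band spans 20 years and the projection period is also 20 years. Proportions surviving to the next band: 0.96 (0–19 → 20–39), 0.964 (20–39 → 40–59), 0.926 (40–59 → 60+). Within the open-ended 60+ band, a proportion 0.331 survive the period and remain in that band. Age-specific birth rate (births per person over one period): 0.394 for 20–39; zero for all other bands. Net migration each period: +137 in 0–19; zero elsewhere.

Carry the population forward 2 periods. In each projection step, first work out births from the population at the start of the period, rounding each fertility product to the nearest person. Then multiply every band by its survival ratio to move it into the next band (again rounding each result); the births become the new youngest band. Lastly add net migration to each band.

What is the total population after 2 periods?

Period 1.
Births: 1430 × 0.394 = 563
20–39: 1540 × 0.96 = 1478
40–59: 1430 × 0.964 = 1379
60+: 550 × 0.926 + 2130 × 0.331 = 509 + 705 = 1214
Net migration: 0–19 + 137 → 700
Population now: 0–19=700, 20–39=1478, 40–59=1379, 60+=1214
Period 2.
Births: 1478 × 0.394 = 582
20–39: 700 × 0.96 = 672
40–59: 1478 × 0.964 = 1425
60+: 1379 × 0.926 + 1214 × 0.331 = 1277 + 402 = 1679
Net migration: 0–19 + 137 → 719
Population now: 0–19=719, 20–39=672, 40–59=1425, 60+=1679
Total after period 2: 719 + 672 + 1425 + 1679 = 4495

4495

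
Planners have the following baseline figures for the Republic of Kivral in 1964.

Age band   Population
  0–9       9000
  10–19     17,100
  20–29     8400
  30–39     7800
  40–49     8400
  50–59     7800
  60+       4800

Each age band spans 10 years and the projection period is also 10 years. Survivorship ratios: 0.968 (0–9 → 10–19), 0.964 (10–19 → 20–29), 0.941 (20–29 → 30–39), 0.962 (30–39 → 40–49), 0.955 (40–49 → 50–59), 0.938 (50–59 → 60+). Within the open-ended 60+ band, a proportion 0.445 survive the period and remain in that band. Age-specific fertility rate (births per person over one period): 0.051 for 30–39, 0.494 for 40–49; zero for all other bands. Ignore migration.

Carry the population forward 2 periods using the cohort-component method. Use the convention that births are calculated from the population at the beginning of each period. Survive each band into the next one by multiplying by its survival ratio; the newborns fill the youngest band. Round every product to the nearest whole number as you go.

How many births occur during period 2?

Numbering the bands 1..7 from youngest to oldest:
[period 1]
Births: 7800 × 0.051 = 398, 8400 × 0.494 = 4150 → 4548
Band 2: 9000 × 0.968 = 8712
Band 3: 17100 × 0.964 = 16484
Band 4: 8400 × 0.941 = 7904
Band 5: 7800 × 0.962 = 7504
Band 6: 8400 × 0.955 = 8022
Band 7: 7800 × 0.938 + 4800 × 0.445 = 7316 + 2136 = 9452
Giving 4548 / 8712 / 16484 / 7904 / 7504 / 8022 / 9452.
[period 2]
Births: 7904 × 0.051 = 403, 7504 × 0.494 = 3707 → 4110
Band 2: 4548 × 0.968 = 4402
Band 3: 8712 × 0.964 = 8398
Band 4: 16484 × 0.941 = 15511
Band 5: 7904 × 0.962 = 7604
Band 6: 7504 × 0.955 = 7166
Band 7: 8022 × 0.938 + 9452 × 0.445 = 7525 + 4206 = 11731
Giving 4110 / 4402 / 8398 / 15511 / 7604 / 7166 / 11731.

4110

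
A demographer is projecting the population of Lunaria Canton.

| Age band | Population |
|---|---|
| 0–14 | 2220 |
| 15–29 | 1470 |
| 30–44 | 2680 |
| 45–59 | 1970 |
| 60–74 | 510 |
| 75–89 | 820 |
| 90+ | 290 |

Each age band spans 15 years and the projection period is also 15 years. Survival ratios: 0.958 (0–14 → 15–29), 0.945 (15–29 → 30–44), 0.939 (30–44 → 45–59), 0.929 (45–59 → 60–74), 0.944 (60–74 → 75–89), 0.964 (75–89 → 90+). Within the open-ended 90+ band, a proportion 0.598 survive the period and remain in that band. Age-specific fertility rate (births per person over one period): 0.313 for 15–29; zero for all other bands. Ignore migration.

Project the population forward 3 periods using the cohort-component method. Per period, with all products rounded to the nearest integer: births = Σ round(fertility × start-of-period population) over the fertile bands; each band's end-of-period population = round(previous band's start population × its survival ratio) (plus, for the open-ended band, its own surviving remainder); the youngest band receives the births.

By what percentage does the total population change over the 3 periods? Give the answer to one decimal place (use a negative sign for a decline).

-11.8

Numbering the groups 1..7 from youngest to oldest:
[period 1]
Births: 1470 * 0.313 = 460
Group 2: 2220 * 0.958 = 2127
Group 3: 1470 * 0.945 = 1389
Group 4: 2680 * 0.939 = 2517
Group 5: 1970 * 0.929 = 1830
Group 6: 510 * 0.944 = 481
Group 7: 820 * 0.964 + 290 * 0.598 = 790 + 173 = 963
→ [460, 2127, 1389, 2517, 1830, 481, 963]
[period 2]
Births: 2127 * 0.313 = 666
Group 2: 460 * 0.958 = 441
Group 3: 2127 * 0.945 = 2010
Group 4: 1389 * 0.939 = 1304
Group 5: 2517 * 0.929 = 2338
Group 6: 1830 * 0.944 = 1728
Group 7: 481 * 0.964 + 963 * 0.598 = 464 + 576 = 1040
→ [666, 441, 2010, 1304, 2338, 1728, 1040]
[period 3]
Births: 441 * 0.313 = 138
Group 2: 666 * 0.958 = 638
Group 3: 441 * 0.945 = 417
Group 4: 2010 * 0.939 = 1887
Group 5: 1304 * 0.929 = 1211
Group 6: 2338 * 0.944 = 2207
Group 7: 1728 * 0.964 + 1040 * 0.598 = 1666 + 622 = 2288
→ [138, 638, 417, 1887, 1211, 2207, 2288]
Total: 9960 → 8786; change = -1174; percentage change = -11.8%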